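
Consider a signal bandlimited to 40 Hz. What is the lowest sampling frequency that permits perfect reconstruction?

80 Hz

Nyquist rate = 2 × 40 Hz = 80 Hz.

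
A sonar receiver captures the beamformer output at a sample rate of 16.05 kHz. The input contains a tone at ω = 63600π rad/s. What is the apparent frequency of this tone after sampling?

ω = 63600π rad/s → f = ω/(2π) = 31800 Hz = 31.8 kHz.
31.8 kHz mod fs = 15.75 kHz.
15.75 kHz > fs/2 = 8.025 kHz, folds to fs − 15.75 kHz = 0.3 kHz.

0.3 kHz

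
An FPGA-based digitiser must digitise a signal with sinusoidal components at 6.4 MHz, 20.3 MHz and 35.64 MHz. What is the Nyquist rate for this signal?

71.28 MHz

Highest-frequency component: 35.64 MHz.
Nyquist rate = 2 × 35.64 MHz = 71.28 MHz.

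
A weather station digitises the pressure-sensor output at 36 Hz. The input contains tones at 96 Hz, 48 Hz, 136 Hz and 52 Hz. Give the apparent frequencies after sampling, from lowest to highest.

8 Hz, 12 Hz, 16 Hz

fs/2 = 18 Hz.
96 Hz mod fs = 24 Hz.
24 Hz > fs/2 = 18 Hz, folds to fs − 24 Hz = 12 Hz.
48 Hz mod fs = 12 Hz.
12 Hz ≤ fs/2 = 18 Hz, appears at 12 Hz.
136 Hz mod fs = 28 Hz.
28 Hz > fs/2 = 18 Hz, folds to fs − 28 Hz = 8 Hz.
52 Hz mod fs = 16 Hz.
16 Hz ≤ fs/2 = 18 Hz, appears at 16 Hz.
Distinct values: {8 Hz, 12 Hz, 16 Hz}.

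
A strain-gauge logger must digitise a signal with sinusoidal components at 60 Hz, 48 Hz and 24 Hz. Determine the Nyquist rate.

120 Hz

Highest-frequency component: 60 Hz.
Nyquist rate = 2 × 60 Hz = 120 Hz.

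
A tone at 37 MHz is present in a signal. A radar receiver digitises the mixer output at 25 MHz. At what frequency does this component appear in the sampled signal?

37 MHz mod fs = 12 MHz.
12 MHz ≤ fs/2 = 12.5 MHz, appears at 12 MHz.

12 MHz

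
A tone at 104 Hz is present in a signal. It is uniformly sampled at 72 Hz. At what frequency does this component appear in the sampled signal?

32 Hz

104 Hz mod fs = 32 Hz.
32 Hz ≤ fs/2 = 36 Hz, appears at 32 Hz.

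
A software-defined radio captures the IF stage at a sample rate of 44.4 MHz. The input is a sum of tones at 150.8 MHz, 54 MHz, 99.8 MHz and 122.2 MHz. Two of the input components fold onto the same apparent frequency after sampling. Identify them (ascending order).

fs/2 = 22.2 MHz.
150.8 MHz mod fs = 17.6 MHz.
17.6 MHz ≤ fs/2 = 22.2 MHz, appears at 17.6 MHz.
54 MHz mod fs = 9.6 MHz.
9.6 MHz ≤ fs/2 = 22.2 MHz, appears at 9.6 MHz.
99.8 MHz mod fs = 11 MHz.
11 MHz ≤ fs/2 = 22.2 MHz, appears at 11 MHz.
122.2 MHz mod fs = 33.4 MHz.
33.4 MHz > fs/2 = 22.2 MHz, folds to fs − 33.4 MHz = 11 MHz.
99.8 MHz and 122.2 MHz both map to 11 MHz.

99.8 MHz, 122.2 MHz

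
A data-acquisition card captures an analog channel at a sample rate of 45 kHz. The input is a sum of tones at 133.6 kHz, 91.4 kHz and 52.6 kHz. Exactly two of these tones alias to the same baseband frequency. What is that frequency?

1.4 kHz

fs/2 = 22.5 kHz.
133.6 kHz mod fs = 43.6 kHz.
43.6 kHz > fs/2 = 22.5 kHz, folds to fs − 43.6 kHz = 1.4 kHz.
91.4 kHz mod fs = 1.4 kHz.
1.4 kHz ≤ fs/2 = 22.5 kHz, appears at 1.4 kHz.
52.6 kHz mod fs = 7.6 kHz.
7.6 kHz ≤ fs/2 = 22.5 kHz, appears at 7.6 kHz.
91.4 kHz and 133.6 kHz both map to 1.4 kHz.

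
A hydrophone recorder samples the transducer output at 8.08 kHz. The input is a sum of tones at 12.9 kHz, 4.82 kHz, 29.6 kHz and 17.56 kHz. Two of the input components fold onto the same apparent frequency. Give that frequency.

fs/2 = 4.04 kHz.
12.9 kHz mod fs = 4.82 kHz.
4.82 kHz > fs/2 = 4.04 kHz, folds to fs − 4.82 kHz = 3.26 kHz.
4.82 kHz > fs/2 = 4.04 kHz, folds to fs − 4.82 kHz = 3.26 kHz.
29.6 kHz mod fs = 5.36 kHz.
5.36 kHz > fs/2 = 4.04 kHz, folds to fs − 5.36 kHz = 2.72 kHz.
17.56 kHz mod fs = 1.4 kHz.
1.4 kHz ≤ fs/2 = 4.04 kHz, appears at 1.4 kHz.
4.82 kHz and 12.9 kHz both map to 3.26 kHz.

3.26 kHz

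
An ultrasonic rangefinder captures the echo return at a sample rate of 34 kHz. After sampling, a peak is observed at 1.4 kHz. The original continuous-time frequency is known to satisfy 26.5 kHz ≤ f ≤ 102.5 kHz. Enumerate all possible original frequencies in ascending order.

Frequencies that alias to 1.4 kHz are k·fs ± 1.4 kHz for integer k ≥ 0.
k=0: 1.4 kHz.
k=1: 32.6 kHz, 35.4 kHz.
k=2: 66.6 kHz, 69.4 kHz.
k=3: 100.6 kHz, 103.4 kHz.
k=4: 134.6 kHz, 137.4 kHz.
Within [26.5 kHz, 102.5 kHz]: 32.6 kHz, 35.4 kHz, 66.6 kHz, 69.4 kHz, 100.6 kHz.

32.6 kHz, 35.4 kHz, 66.6 kHz, 69.4 kHz, 100.6 kHz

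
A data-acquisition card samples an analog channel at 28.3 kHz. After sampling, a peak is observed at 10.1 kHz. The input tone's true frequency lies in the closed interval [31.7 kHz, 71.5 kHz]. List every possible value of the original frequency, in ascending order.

Frequencies that alias to 10.1 kHz are k·fs ± 10.1 kHz for integer k ≥ 0.
k=0: 10.1 kHz.
k=1: 18.2 kHz, 38.4 kHz.
k=2: 46.5 kHz, 66.7 kHz.
k=3: 74.8 kHz, 95 kHz.
Within [31.7 kHz, 71.5 kHz]: 38.4 kHz, 46.5 kHz, 66.7 kHz.

38.4 kHz, 46.5 kHz, 66.7 kHz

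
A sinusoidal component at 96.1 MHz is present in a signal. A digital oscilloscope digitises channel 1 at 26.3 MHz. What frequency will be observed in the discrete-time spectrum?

96.1 MHz mod fs = 17.2 MHz.
17.2 MHz > fs/2 = 13.15 MHz, folds to fs − 17.2 MHz = 9.1 MHz.

9.1 MHz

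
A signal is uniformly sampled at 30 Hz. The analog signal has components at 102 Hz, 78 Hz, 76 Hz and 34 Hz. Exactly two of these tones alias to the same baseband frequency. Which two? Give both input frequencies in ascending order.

78 Hz, 102 Hz

fs/2 = 15 Hz.
102 Hz mod fs = 12 Hz.
12 Hz ≤ fs/2 = 15 Hz, appears at 12 Hz.
78 Hz mod fs = 18 Hz.
18 Hz > fs/2 = 15 Hz, folds to fs − 18 Hz = 12 Hz.
76 Hz mod fs = 16 Hz.
16 Hz > fs/2 = 15 Hz, folds to fs − 16 Hz = 14 Hz.
34 Hz mod fs = 4 Hz.
4 Hz ≤ fs/2 = 15 Hz, appears at 4 Hz.
78 Hz and 102 Hz both map to 12 Hz.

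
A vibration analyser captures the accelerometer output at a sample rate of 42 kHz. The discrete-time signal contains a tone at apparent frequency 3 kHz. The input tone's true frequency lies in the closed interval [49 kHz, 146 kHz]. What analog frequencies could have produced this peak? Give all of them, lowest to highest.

Frequencies that alias to 3 kHz are k·fs ± 3 kHz for integer k ≥ 0.
k=0: 3 kHz.
k=1: 39 kHz, 45 kHz.
k=2: 81 kHz, 87 kHz.
k=3: 123 kHz, 129 kHz.
k=4: 165 kHz, 171 kHz.
Within [49 kHz, 146 kHz]: 81 kHz, 87 kHz, 123 kHz, 129 kHz.

81 kHz, 87 kHz, 123 kHz, 129 kHz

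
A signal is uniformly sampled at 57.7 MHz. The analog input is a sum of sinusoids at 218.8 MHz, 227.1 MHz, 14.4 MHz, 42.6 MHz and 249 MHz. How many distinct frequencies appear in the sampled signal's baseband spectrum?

fs/2 = 28.85 MHz.
218.8 MHz mod fs = 45.7 MHz.
45.7 MHz > fs/2 = 28.85 MHz, folds to fs − 45.7 MHz = 12 MHz.
227.1 MHz mod fs = 54 MHz.
54 MHz > fs/2 = 28.85 MHz, folds to fs − 54 MHz = 3.7 MHz.
14.4 MHz ≤ fs/2 = 28.85 MHz, passes unchanged.
42.6 MHz > fs/2 = 28.85 MHz, folds to fs − 42.6 MHz = 15.1 MHz.
249 MHz mod fs = 18.2 MHz.
18.2 MHz ≤ fs/2 = 28.85 MHz, appears at 18.2 MHz.
Distinct values: {3.7 MHz, 12 MHz, 14.4 MHz, 15.1 MHz, 18.2 MHz} → 5.

5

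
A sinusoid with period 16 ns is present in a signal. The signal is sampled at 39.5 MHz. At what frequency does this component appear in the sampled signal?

16.5 MHz

T = 16 ns → f = 1/T = 62.5 MHz.
62.5 MHz mod fs = 23 MHz.
23 MHz > fs/2 = 19.75 MHz, folds to fs − 23 MHz = 16.5 MHz.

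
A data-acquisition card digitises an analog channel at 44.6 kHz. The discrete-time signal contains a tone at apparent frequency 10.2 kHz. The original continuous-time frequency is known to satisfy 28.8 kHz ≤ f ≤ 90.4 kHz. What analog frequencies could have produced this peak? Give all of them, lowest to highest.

34.4 kHz, 54.8 kHz, 79 kHz

Frequencies that alias to 10.2 kHz are k·fs ± 10.2 kHz for integer k ≥ 0.
k=0: 10.2 kHz.
k=1: 34.4 kHz, 54.8 kHz.
k=2: 79 kHz, 99.4 kHz.
k=3: 123.6 kHz, 144 kHz.
Within [28.8 kHz, 90.4 kHz]: 34.4 kHz, 54.8 kHz, 79 kHz.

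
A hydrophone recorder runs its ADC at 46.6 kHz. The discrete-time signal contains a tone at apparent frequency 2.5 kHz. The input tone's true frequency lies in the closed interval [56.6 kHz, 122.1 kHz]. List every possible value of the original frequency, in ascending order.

90.7 kHz, 95.7 kHz

Frequencies that alias to 2.5 kHz are k·fs ± 2.5 kHz for integer k ≥ 0.
k=0: 2.5 kHz.
k=1: 44.1 kHz, 49.1 kHz.
k=2: 90.7 kHz, 95.7 kHz.
k=3: 137.3 kHz, 142.3 kHz.
Within [56.6 kHz, 122.1 kHz]: 90.7 kHz, 95.7 kHz.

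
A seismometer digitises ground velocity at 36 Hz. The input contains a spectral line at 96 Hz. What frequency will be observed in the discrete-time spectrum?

96 Hz mod fs = 24 Hz.
24 Hz > fs/2 = 18 Hz, folds to fs − 24 Hz = 12 Hz.

12 Hz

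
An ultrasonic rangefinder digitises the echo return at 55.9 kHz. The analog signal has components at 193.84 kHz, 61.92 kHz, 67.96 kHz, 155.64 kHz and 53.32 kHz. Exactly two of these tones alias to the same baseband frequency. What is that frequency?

12.06 kHz

fs/2 = 27.95 kHz.
193.84 kHz mod fs = 26.14 kHz.
26.14 kHz ≤ fs/2 = 27.95 kHz, appears at 26.14 kHz.
61.92 kHz mod fs = 6.02 kHz.
6.02 kHz ≤ fs/2 = 27.95 kHz, appears at 6.02 kHz.
67.96 kHz mod fs = 12.06 kHz.
12.06 kHz ≤ fs/2 = 27.95 kHz, appears at 12.06 kHz.
155.64 kHz mod fs = 43.84 kHz.
43.84 kHz > fs/2 = 27.95 kHz, folds to fs − 43.84 kHz = 12.06 kHz.
53.32 kHz > fs/2 = 27.95 kHz, folds to fs − 53.32 kHz = 2.58 kHz.
67.96 kHz and 155.64 kHz both map to 12.06 kHz.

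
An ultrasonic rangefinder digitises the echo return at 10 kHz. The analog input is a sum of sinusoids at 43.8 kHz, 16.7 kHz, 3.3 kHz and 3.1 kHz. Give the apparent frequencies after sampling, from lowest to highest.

3.1 kHz, 3.3 kHz, 3.8 kHz

fs/2 = 5 kHz.
43.8 kHz mod fs = 3.8 kHz.
3.8 kHz ≤ fs/2 = 5 kHz, appears at 3.8 kHz.
16.7 kHz mod fs = 6.7 kHz.
6.7 kHz > fs/2 = 5 kHz, folds to fs − 6.7 kHz = 3.3 kHz.
3.3 kHz ≤ fs/2 = 5 kHz, passes unchanged.
3.1 kHz ≤ fs/2 = 5 kHz, passes unchanged.
Distinct values: {3.1 kHz, 3.3 kHz, 3.8 kHz}.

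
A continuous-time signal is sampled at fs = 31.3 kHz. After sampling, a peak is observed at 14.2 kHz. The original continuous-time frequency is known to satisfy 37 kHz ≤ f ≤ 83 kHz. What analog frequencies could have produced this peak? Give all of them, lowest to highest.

45.5 kHz, 48.4 kHz, 76.8 kHz, 79.7 kHz

Frequencies that alias to 14.2 kHz are k·fs ± 14.2 kHz for integer k ≥ 0.
k=0: 14.2 kHz.
k=1: 17.1 kHz, 45.5 kHz.
k=2: 48.4 kHz, 76.8 kHz.
k=3: 79.7 kHz, 108.1 kHz.
k=4: 111 kHz, 139.4 kHz.
Within [37 kHz, 83 kHz]: 45.5 kHz, 48.4 kHz, 76.8 kHz, 79.7 kHz.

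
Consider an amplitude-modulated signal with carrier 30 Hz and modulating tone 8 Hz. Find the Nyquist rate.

76 Hz

AM sidebands sit at fc ± fm = 22 Hz and 38 Hz.
Highest-frequency component: 38 Hz.
Nyquist rate = 2 × 38 Hz = 76 Hz.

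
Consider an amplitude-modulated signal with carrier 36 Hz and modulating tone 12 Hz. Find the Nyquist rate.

96 Hz

AM sidebands sit at fc ± fm = 24 Hz and 48 Hz.
Highest-frequency component: 48 Hz.
Nyquist rate = 2 × 48 Hz = 96 Hz.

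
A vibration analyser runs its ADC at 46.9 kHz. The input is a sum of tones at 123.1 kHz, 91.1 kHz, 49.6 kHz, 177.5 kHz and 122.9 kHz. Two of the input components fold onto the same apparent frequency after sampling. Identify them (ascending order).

fs/2 = 23.45 kHz.
123.1 kHz mod fs = 29.3 kHz.
29.3 kHz > fs/2 = 23.45 kHz, folds to fs − 29.3 kHz = 17.6 kHz.
91.1 kHz mod fs = 44.2 kHz.
44.2 kHz > fs/2 = 23.45 kHz, folds to fs − 44.2 kHz = 2.7 kHz.
49.6 kHz mod fs = 2.7 kHz.
2.7 kHz ≤ fs/2 = 23.45 kHz, appears at 2.7 kHz.
177.5 kHz mod fs = 36.8 kHz.
36.8 kHz > fs/2 = 23.45 kHz, folds to fs − 36.8 kHz = 10.1 kHz.
122.9 kHz mod fs = 29.1 kHz.
29.1 kHz > fs/2 = 23.45 kHz, folds to fs − 29.1 kHz = 17.8 kHz.
49.6 kHz and 91.1 kHz both map to 2.7 kHz.

49.6 kHz, 91.1 kHz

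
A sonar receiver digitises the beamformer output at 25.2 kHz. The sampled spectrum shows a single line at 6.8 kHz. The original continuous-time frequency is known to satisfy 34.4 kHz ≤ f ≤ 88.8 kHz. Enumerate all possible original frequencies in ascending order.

43.6 kHz, 57.2 kHz, 68.8 kHz, 82.4 kHz

Frequencies that alias to 6.8 kHz are k·fs ± 6.8 kHz for integer k ≥ 0.
k=0: 6.8 kHz.
k=1: 18.4 kHz, 32 kHz.
k=2: 43.6 kHz, 57.2 kHz.
k=3: 68.8 kHz, 82.4 kHz.
k=4: 94 kHz, 107.6 kHz.
Within [34.4 kHz, 88.8 kHz]: 43.6 kHz, 57.2 kHz, 68.8 kHz, 82.4 kHz.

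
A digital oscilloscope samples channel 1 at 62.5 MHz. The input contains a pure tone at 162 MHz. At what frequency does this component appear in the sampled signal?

162 MHz mod fs = 37 MHz.
37 MHz > fs/2 = 31.25 MHz, folds to fs − 37 MHz = 25.5 MHz.

25.5 MHz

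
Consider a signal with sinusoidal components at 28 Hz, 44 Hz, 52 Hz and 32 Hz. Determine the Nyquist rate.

104 Hz

Highest-frequency component: 52 Hz.
Nyquist rate = 2 × 52 Hz = 104 Hz.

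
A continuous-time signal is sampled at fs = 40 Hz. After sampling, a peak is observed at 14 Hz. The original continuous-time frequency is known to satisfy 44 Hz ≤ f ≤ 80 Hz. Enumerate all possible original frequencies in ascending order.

54 Hz, 66 Hz

Frequencies that alias to 14 Hz are k·fs ± 14 Hz for integer k ≥ 0.
k=0: 14 Hz.
k=1: 26 Hz, 54 Hz.
k=2: 66 Hz, 94 Hz.
k=3: 106 Hz, 134 Hz.
Within [44 Hz, 80 Hz]: 54 Hz, 66 Hz.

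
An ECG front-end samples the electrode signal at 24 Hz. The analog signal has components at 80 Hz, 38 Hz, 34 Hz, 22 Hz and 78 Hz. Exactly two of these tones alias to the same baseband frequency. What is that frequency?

fs/2 = 12 Hz.
80 Hz mod fs = 8 Hz.
8 Hz ≤ fs/2 = 12 Hz, appears at 8 Hz.
38 Hz mod fs = 14 Hz.
14 Hz > fs/2 = 12 Hz, folds to fs − 14 Hz = 10 Hz.
34 Hz mod fs = 10 Hz.
10 Hz ≤ fs/2 = 12 Hz, appears at 10 Hz.
22 Hz > fs/2 = 12 Hz, folds to fs − 22 Hz = 2 Hz.
78 Hz mod fs = 6 Hz.
6 Hz ≤ fs/2 = 12 Hz, appears at 6 Hz.
34 Hz and 38 Hz both map to 10 Hz.

10 Hz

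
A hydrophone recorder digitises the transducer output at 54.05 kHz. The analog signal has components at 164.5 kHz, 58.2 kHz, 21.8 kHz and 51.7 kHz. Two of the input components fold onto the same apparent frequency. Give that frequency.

2.35 kHz

fs/2 = 27.025 kHz.
164.5 kHz mod fs = 2.35 kHz.
2.35 kHz ≤ fs/2 = 27.025 kHz, appears at 2.35 kHz.
58.2 kHz mod fs = 4.15 kHz.
4.15 kHz ≤ fs/2 = 27.025 kHz, appears at 4.15 kHz.
21.8 kHz ≤ fs/2 = 27.025 kHz, passes unchanged.
51.7 kHz > fs/2 = 27.025 kHz, folds to fs − 51.7 kHz = 2.35 kHz.
51.7 kHz and 164.5 kHz both map to 2.35 kHz.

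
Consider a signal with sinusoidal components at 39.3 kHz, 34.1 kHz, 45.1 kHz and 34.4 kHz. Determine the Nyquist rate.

Highest-frequency component: 45.1 kHz.
Nyquist rate = 2 × 45.1 kHz = 90.2 kHz.

90.2 kHz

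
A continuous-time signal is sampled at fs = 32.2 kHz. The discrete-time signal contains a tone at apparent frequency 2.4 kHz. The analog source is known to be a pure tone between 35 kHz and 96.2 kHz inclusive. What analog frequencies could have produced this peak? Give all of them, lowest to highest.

Frequencies that alias to 2.4 kHz are k·fs ± 2.4 kHz for integer k ≥ 0.
k=0: 2.4 kHz.
k=1: 29.8 kHz, 34.6 kHz.
k=2: 62 kHz, 66.8 kHz.
k=3: 94.2 kHz, 99 kHz.
k=4: 126.4 kHz, 131.2 kHz.
Within [35 kHz, 96.2 kHz]: 62 kHz, 66.8 kHz, 94.2 kHz.

62 kHz, 66.8 kHz, 94.2 kHz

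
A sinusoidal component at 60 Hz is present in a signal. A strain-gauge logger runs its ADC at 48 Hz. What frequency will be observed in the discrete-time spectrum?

12 Hz

60 Hz mod fs = 12 Hz.
12 Hz ≤ fs/2 = 24 Hz, appears at 12 Hz.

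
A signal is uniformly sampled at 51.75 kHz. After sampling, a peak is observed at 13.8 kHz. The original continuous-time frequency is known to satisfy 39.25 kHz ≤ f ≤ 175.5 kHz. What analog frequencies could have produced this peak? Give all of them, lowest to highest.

Frequencies that alias to 13.8 kHz are k·fs ± 13.8 kHz for integer k ≥ 0.
k=0: 13.8 kHz.
k=1: 37.95 kHz, 65.55 kHz.
k=2: 89.7 kHz, 117.3 kHz.
k=3: 141.45 kHz, 169.05 kHz.
k=4: 193.2 kHz, 220.8 kHz.
Within [39.25 kHz, 175.5 kHz]: 65.55 kHz, 89.7 kHz, 117.3 kHz, 141.45 kHz, 169.05 kHz.

65.55 kHz, 89.7 kHz, 117.3 kHz, 141.45 kHz, 169.05 kHz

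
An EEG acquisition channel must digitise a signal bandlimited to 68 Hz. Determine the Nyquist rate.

136 Hz

Nyquist rate = 2 × 68 Hz = 136 Hz.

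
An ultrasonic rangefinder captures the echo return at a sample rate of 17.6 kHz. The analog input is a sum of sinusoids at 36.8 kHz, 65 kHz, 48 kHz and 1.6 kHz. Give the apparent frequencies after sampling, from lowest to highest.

1.6 kHz, 4.8 kHz, 5.4 kHz

fs/2 = 8.8 kHz.
36.8 kHz mod fs = 1.6 kHz.
1.6 kHz ≤ fs/2 = 8.8 kHz, appears at 1.6 kHz.
65 kHz mod fs = 12.2 kHz.
12.2 kHz > fs/2 = 8.8 kHz, folds to fs − 12.2 kHz = 5.4 kHz.
48 kHz mod fs = 12.8 kHz.
12.8 kHz > fs/2 = 8.8 kHz, folds to fs − 12.8 kHz = 4.8 kHz.
1.6 kHz ≤ fs/2 = 8.8 kHz, passes unchanged.
Distinct values: {1.6 kHz, 4.8 kHz, 5.4 kHz}.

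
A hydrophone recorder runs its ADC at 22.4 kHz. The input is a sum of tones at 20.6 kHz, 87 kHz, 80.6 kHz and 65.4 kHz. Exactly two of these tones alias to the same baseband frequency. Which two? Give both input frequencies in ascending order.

fs/2 = 11.2 kHz.
20.6 kHz > fs/2 = 11.2 kHz, folds to fs − 20.6 kHz = 1.8 kHz.
87 kHz mod fs = 19.8 kHz.
19.8 kHz > fs/2 = 11.2 kHz, folds to fs − 19.8 kHz = 2.6 kHz.
80.6 kHz mod fs = 13.4 kHz.
13.4 kHz > fs/2 = 11.2 kHz, folds to fs − 13.4 kHz = 9 kHz.
65.4 kHz mod fs = 20.6 kHz.
20.6 kHz > fs/2 = 11.2 kHz, folds to fs − 20.6 kHz = 1.8 kHz.
20.6 kHz and 65.4 kHz both map to 1.8 kHz.

20.6 kHz, 65.4 kHz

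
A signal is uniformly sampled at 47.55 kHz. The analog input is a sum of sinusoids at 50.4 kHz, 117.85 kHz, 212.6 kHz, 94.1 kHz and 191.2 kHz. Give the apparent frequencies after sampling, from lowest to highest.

fs/2 = 23.775 kHz.
50.4 kHz mod fs = 2.85 kHz.
2.85 kHz ≤ fs/2 = 23.775 kHz, appears at 2.85 kHz.
117.85 kHz mod fs = 22.75 kHz.
22.75 kHz ≤ fs/2 = 23.775 kHz, appears at 22.75 kHz.
212.6 kHz mod fs = 22.4 kHz.
22.4 kHz ≤ fs/2 = 23.775 kHz, appears at 22.4 kHz.
94.1 kHz mod fs = 46.55 kHz.
46.55 kHz > fs/2 = 23.775 kHz, folds to fs − 46.55 kHz = 1 kHz.
191.2 kHz mod fs = 1 kHz.
1 kHz ≤ fs/2 = 23.775 kHz, appears at 1 kHz.
Distinct values: {1 kHz, 2.85 kHz, 22.4 kHz, 22.75 kHz}.

1 kHz, 2.85 kHz, 22.4 kHz, 22.75 kHz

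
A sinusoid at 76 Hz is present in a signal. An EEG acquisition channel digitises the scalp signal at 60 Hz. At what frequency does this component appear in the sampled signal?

76 Hz mod fs = 16 Hz.
16 Hz ≤ fs/2 = 30 Hz, appears at 16 Hz.

16 Hz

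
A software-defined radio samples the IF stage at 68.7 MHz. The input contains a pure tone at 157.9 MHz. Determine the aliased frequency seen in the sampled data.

157.9 MHz mod fs = 20.5 MHz.
20.5 MHz ≤ fs/2 = 34.35 MHz, appears at 20.5 MHz.

20.5 MHz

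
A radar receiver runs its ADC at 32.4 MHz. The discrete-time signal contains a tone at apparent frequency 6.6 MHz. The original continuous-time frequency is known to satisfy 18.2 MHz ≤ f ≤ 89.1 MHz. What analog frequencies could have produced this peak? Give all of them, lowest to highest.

Frequencies that alias to 6.6 MHz are k·fs ± 6.6 MHz for integer k ≥ 0.
k=0: 6.6 MHz.
k=1: 25.8 MHz, 39 MHz.
k=2: 58.2 MHz, 71.4 MHz.
k=3: 90.6 MHz, 103.8 MHz.
Within [18.2 MHz, 89.1 MHz]: 25.8 MHz, 39 MHz, 58.2 MHz, 71.4 MHz.

25.8 MHz, 39 MHz, 58.2 MHz, 71.4 MHz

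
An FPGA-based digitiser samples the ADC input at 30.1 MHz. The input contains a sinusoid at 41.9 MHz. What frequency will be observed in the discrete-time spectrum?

41.9 MHz mod fs = 11.8 MHz.
11.8 MHz ≤ fs/2 = 15.05 MHz, appears at 11.8 MHz.

11.8 MHz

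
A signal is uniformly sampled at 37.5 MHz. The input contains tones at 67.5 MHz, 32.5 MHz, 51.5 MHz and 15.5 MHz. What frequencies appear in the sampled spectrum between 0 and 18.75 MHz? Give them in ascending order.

5 MHz, 7.5 MHz, 14 MHz, 15.5 MHz

fs/2 = 18.75 MHz.
67.5 MHz mod fs = 30 MHz.
30 MHz > fs/2 = 18.75 MHz, folds to fs − 30 MHz = 7.5 MHz.
32.5 MHz > fs/2 = 18.75 MHz, folds to fs − 32.5 MHz = 5 MHz.
51.5 MHz mod fs = 14 MHz.
14 MHz ≤ fs/2 = 18.75 MHz, appears at 14 MHz.
15.5 MHz ≤ fs/2 = 18.75 MHz, passes unchanged.
Distinct values: {5 MHz, 7.5 MHz, 14 MHz, 15.5 MHz}.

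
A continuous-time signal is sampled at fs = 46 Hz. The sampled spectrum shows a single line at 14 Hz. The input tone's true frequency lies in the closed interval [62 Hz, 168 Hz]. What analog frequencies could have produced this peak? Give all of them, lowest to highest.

Frequencies that alias to 14 Hz are k·fs ± 14 Hz for integer k ≥ 0.
k=0: 14 Hz.
k=1: 32 Hz, 60 Hz.
k=2: 78 Hz, 106 Hz.
k=3: 124 Hz, 152 Hz.
k=4: 170 Hz, 198 Hz.
Within [62 Hz, 168 Hz]: 78 Hz, 106 Hz, 124 Hz, 152 Hz.

78 Hz, 106 Hz, 124 Hz, 152 Hz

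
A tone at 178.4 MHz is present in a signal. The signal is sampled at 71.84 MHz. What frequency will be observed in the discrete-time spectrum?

34.72 MHz

178.4 MHz mod fs = 34.72 MHz.
34.72 MHz ≤ fs/2 = 35.92 MHz, appears at 34.72 MHz.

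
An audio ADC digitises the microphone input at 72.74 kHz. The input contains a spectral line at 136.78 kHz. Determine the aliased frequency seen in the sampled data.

136.78 kHz mod fs = 64.04 kHz.
64.04 kHz > fs/2 = 36.37 kHz, folds to fs − 64.04 kHz = 8.7 kHz.

8.7 kHz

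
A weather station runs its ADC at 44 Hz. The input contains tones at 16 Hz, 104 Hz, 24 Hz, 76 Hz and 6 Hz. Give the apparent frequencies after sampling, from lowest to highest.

fs/2 = 22 Hz.
16 Hz ≤ fs/2 = 22 Hz, passes unchanged.
104 Hz mod fs = 16 Hz.
16 Hz ≤ fs/2 = 22 Hz, appears at 16 Hz.
24 Hz > fs/2 = 22 Hz, folds to fs − 24 Hz = 20 Hz.
76 Hz mod fs = 32 Hz.
32 Hz > fs/2 = 22 Hz, folds to fs − 32 Hz = 12 Hz.
6 Hz ≤ fs/2 = 22 Hz, passes unchanged.
Distinct values: {6 Hz, 12 Hz, 16 Hz, 20 Hz}.

6 Hz, 12 Hz, 16 Hz, 20 Hz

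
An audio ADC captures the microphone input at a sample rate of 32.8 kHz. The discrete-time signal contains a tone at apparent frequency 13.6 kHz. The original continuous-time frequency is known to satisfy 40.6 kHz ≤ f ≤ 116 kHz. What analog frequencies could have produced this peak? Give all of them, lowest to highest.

46.4 kHz, 52 kHz, 79.2 kHz, 84.8 kHz, 112 kHz

Frequencies that alias to 13.6 kHz are k·fs ± 13.6 kHz for integer k ≥ 0.
k=0: 13.6 kHz.
k=1: 19.2 kHz, 46.4 kHz.
k=2: 52 kHz, 79.2 kHz.
k=3: 84.8 kHz, 112 kHz.
k=4: 117.6 kHz, 144.8 kHz.
Within [40.6 kHz, 116 kHz]: 46.4 kHz, 52 kHz, 79.2 kHz, 84.8 kHz, 112 kHz.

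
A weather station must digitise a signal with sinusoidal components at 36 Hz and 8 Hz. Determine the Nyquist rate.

72 Hz

Highest-frequency component: 36 Hz.
Nyquist rate = 2 × 36 Hz = 72 Hz.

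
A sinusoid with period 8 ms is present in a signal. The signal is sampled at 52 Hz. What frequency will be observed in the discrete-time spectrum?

21 Hz

T = 8 ms → f = 1/T = 125 Hz.
125 Hz mod fs = 21 Hz.
21 Hz ≤ fs/2 = 26 Hz, appears at 21 Hz.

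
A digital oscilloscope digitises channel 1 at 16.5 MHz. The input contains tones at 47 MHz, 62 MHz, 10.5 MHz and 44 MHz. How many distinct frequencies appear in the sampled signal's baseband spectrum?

4

fs/2 = 8.25 MHz.
47 MHz mod fs = 14 MHz.
14 MHz > fs/2 = 8.25 MHz, folds to fs − 14 MHz = 2.5 MHz.
62 MHz mod fs = 12.5 MHz.
12.5 MHz > fs/2 = 8.25 MHz, folds to fs − 12.5 MHz = 4 MHz.
10.5 MHz > fs/2 = 8.25 MHz, folds to fs − 10.5 MHz = 6 MHz.
44 MHz mod fs = 11 MHz.
11 MHz > fs/2 = 8.25 MHz, folds to fs − 11 MHz = 5.5 MHz.
Distinct values: {2.5 MHz, 4 MHz, 5.5 MHz, 6 MHz} → 4.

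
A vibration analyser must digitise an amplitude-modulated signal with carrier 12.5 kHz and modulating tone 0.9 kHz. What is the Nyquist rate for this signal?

26.8 kHz

AM sidebands sit at fc ± fm = 11.6 kHz and 13.4 kHz.
Highest-frequency component: 13.4 kHz.
Nyquist rate = 2 × 13.4 kHz = 26.8 kHz.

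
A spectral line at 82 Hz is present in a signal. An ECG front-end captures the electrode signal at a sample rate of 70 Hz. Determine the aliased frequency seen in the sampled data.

82 Hz mod fs = 12 Hz.
12 Hz ≤ fs/2 = 35 Hz, appears at 12 Hz.

12 Hz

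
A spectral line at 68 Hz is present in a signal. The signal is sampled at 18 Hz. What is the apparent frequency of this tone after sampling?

4 Hz

68 Hz mod fs = 14 Hz.
14 Hz > fs/2 = 9 Hz, folds to fs − 14 Hz = 4 Hz.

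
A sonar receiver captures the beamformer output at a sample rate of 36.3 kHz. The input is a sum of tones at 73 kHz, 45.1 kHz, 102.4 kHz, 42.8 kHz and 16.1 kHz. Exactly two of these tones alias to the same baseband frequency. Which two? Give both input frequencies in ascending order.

42.8 kHz, 102.4 kHz

fs/2 = 18.15 kHz.
73 kHz mod fs = 0.4 kHz.
0.4 kHz ≤ fs/2 = 18.15 kHz, appears at 0.4 kHz.
45.1 kHz mod fs = 8.8 kHz.
8.8 kHz ≤ fs/2 = 18.15 kHz, appears at 8.8 kHz.
102.4 kHz mod fs = 29.8 kHz.
29.8 kHz > fs/2 = 18.15 kHz, folds to fs − 29.8 kHz = 6.5 kHz.
42.8 kHz mod fs = 6.5 kHz.
6.5 kHz ≤ fs/2 = 18.15 kHz, appears at 6.5 kHz.
16.1 kHz ≤ fs/2 = 18.15 kHz, passes unchanged.
42.8 kHz and 102.4 kHz both map to 6.5 kHz.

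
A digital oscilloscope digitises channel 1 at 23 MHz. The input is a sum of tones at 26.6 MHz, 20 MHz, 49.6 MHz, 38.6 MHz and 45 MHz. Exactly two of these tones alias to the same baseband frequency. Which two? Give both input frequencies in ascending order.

fs/2 = 11.5 MHz.
26.6 MHz mod fs = 3.6 MHz.
3.6 MHz ≤ fs/2 = 11.5 MHz, appears at 3.6 MHz.
20 MHz > fs/2 = 11.5 MHz, folds to fs − 20 MHz = 3 MHz.
49.6 MHz mod fs = 3.6 MHz.
3.6 MHz ≤ fs/2 = 11.5 MHz, appears at 3.6 MHz.
38.6 MHz mod fs = 15.6 MHz.
15.6 MHz > fs/2 = 11.5 MHz, folds to fs − 15.6 MHz = 7.4 MHz.
45 MHz mod fs = 22 MHz.
22 MHz > fs/2 = 11.5 MHz, folds to fs − 22 MHz = 1 MHz.
26.6 MHz and 49.6 MHz both map to 3.6 MHz.

26.6 MHz, 49.6 MHz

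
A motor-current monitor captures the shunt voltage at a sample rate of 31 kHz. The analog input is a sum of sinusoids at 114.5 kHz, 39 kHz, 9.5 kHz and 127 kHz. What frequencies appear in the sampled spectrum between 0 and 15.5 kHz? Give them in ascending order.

3 kHz, 8 kHz, 9.5 kHz

fs/2 = 15.5 kHz.
114.5 kHz mod fs = 21.5 kHz.
21.5 kHz > fs/2 = 15.5 kHz, folds to fs − 21.5 kHz = 9.5 kHz.
39 kHz mod fs = 8 kHz.
8 kHz ≤ fs/2 = 15.5 kHz, appears at 8 kHz.
9.5 kHz ≤ fs/2 = 15.5 kHz, passes unchanged.
127 kHz mod fs = 3 kHz.
3 kHz ≤ fs/2 = 15.5 kHz, appears at 3 kHz.
Distinct values: {3 kHz, 8 kHz, 9.5 kHz}.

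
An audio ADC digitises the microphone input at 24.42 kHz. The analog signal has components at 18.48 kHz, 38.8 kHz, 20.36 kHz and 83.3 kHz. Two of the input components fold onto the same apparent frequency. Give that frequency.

fs/2 = 12.21 kHz.
18.48 kHz > fs/2 = 12.21 kHz, folds to fs − 18.48 kHz = 5.94 kHz.
38.8 kHz mod fs = 14.38 kHz.
14.38 kHz > fs/2 = 12.21 kHz, folds to fs − 14.38 kHz = 10.04 kHz.
20.36 kHz > fs/2 = 12.21 kHz, folds to fs − 20.36 kHz = 4.06 kHz.
83.3 kHz mod fs = 10.04 kHz.
10.04 kHz ≤ fs/2 = 12.21 kHz, appears at 10.04 kHz.
38.8 kHz and 83.3 kHz both map to 10.04 kHz.

10.04 kHz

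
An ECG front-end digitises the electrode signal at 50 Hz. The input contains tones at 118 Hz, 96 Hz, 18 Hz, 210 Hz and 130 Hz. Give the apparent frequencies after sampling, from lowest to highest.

4 Hz, 10 Hz, 18 Hz, 20 Hz

fs/2 = 25 Hz.
118 Hz mod fs = 18 Hz.
18 Hz ≤ fs/2 = 25 Hz, appears at 18 Hz.
96 Hz mod fs = 46 Hz.
46 Hz > fs/2 = 25 Hz, folds to fs − 46 Hz = 4 Hz.
18 Hz ≤ fs/2 = 25 Hz, passes unchanged.
210 Hz mod fs = 10 Hz.
10 Hz ≤ fs/2 = 25 Hz, appears at 10 Hz.
130 Hz mod fs = 30 Hz.
30 Hz > fs/2 = 25 Hz, folds to fs − 30 Hz = 20 Hz.
Distinct values: {4 Hz, 10 Hz, 18 Hz, 20 Hz}.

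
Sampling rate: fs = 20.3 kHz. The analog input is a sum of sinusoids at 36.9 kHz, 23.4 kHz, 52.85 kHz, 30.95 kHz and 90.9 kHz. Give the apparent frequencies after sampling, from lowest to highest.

3.1 kHz, 3.7 kHz, 8.05 kHz, 9.65 kHz, 9.7 kHz

fs/2 = 10.15 kHz.
36.9 kHz mod fs = 16.6 kHz.
16.6 kHz > fs/2 = 10.15 kHz, folds to fs − 16.6 kHz = 3.7 kHz.
23.4 kHz mod fs = 3.1 kHz.
3.1 kHz ≤ fs/2 = 10.15 kHz, appears at 3.1 kHz.
52.85 kHz mod fs = 12.25 kHz.
12.25 kHz > fs/2 = 10.15 kHz, folds to fs − 12.25 kHz = 8.05 kHz.
30.95 kHz mod fs = 10.65 kHz.
10.65 kHz > fs/2 = 10.15 kHz, folds to fs − 10.65 kHz = 9.65 kHz.
90.9 kHz mod fs = 9.7 kHz.
9.7 kHz ≤ fs/2 = 10.15 kHz, appears at 9.7 kHz.
Distinct values: {3.1 kHz, 3.7 kHz, 8.05 kHz, 9.65 kHz, 9.7 kHz}.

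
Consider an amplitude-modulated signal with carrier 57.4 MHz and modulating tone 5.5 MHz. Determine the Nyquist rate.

125.8 MHz

AM sidebands sit at fc ± fm = 51.9 MHz and 62.9 MHz.
Highest-frequency component: 62.9 MHz.
Nyquist rate = 2 × 62.9 MHz = 125.8 MHz.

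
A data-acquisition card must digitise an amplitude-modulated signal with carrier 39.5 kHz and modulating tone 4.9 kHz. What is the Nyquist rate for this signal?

AM sidebands sit at fc ± fm = 34.6 kHz and 44.4 kHz.
Highest-frequency component: 44.4 kHz.
Nyquist rate = 2 × 44.4 kHz = 88.8 kHz.

88.8 kHz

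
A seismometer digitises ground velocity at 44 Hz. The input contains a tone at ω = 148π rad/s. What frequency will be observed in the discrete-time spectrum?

14 Hz

ω = 148π rad/s → f = ω/(2π) = 74 Hz.
74 Hz mod fs = 30 Hz.
30 Hz > fs/2 = 22 Hz, folds to fs − 30 Hz = 14 Hz.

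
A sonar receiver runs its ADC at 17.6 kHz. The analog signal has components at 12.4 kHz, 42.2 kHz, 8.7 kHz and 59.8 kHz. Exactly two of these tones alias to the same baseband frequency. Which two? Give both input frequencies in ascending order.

42.2 kHz, 59.8 kHz

fs/2 = 8.8 kHz.
12.4 kHz > fs/2 = 8.8 kHz, folds to fs − 12.4 kHz = 5.2 kHz.
42.2 kHz mod fs = 7 kHz.
7 kHz ≤ fs/2 = 8.8 kHz, appears at 7 kHz.
8.7 kHz ≤ fs/2 = 8.8 kHz, passes unchanged.
59.8 kHz mod fs = 7 kHz.
7 kHz ≤ fs/2 = 8.8 kHz, appears at 7 kHz.
42.2 kHz and 59.8 kHz both map to 7 kHz.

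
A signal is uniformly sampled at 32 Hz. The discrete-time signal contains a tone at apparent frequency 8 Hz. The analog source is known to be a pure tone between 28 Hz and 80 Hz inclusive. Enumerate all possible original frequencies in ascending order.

Frequencies that alias to 8 Hz are k·fs ± 8 Hz for integer k ≥ 0.
k=0: 8 Hz.
k=1: 24 Hz, 40 Hz.
k=2: 56 Hz, 72 Hz.
k=3: 88 Hz, 104 Hz.
Within [28 Hz, 80 Hz]: 40 Hz, 56 Hz, 72 Hz.

40 Hz, 56 Hz, 72 Hz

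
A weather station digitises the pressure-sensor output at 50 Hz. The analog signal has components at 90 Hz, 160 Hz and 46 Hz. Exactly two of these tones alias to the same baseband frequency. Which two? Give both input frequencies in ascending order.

90 Hz, 160 Hz

fs/2 = 25 Hz.
90 Hz mod fs = 40 Hz.
40 Hz > fs/2 = 25 Hz, folds to fs − 40 Hz = 10 Hz.
160 Hz mod fs = 10 Hz.
10 Hz ≤ fs/2 = 25 Hz, appears at 10 Hz.
46 Hz > fs/2 = 25 Hz, folds to fs − 46 Hz = 4 Hz.
90 Hz and 160 Hz both map to 10 Hz.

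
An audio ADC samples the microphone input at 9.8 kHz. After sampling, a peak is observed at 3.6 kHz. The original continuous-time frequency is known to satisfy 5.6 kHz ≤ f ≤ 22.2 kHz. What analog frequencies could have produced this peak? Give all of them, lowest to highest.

6.2 kHz, 13.4 kHz, 16 kHz

Frequencies that alias to 3.6 kHz are k·fs ± 3.6 kHz for integer k ≥ 0.
k=0: 3.6 kHz.
k=1: 6.2 kHz, 13.4 kHz.
k=2: 16 kHz, 23.2 kHz.
k=3: 25.8 kHz, 33 kHz.
Within [5.6 kHz, 22.2 kHz]: 6.2 kHz, 13.4 kHz, 16 kHz.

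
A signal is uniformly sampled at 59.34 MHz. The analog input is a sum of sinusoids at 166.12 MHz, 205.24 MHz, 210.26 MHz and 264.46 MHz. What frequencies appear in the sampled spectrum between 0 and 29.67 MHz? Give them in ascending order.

fs/2 = 29.67 MHz.
166.12 MHz mod fs = 47.44 MHz.
47.44 MHz > fs/2 = 29.67 MHz, folds to fs − 47.44 MHz = 11.9 MHz.
205.24 MHz mod fs = 27.22 MHz.
27.22 MHz ≤ fs/2 = 29.67 MHz, appears at 27.22 MHz.
210.26 MHz mod fs = 32.24 MHz.
32.24 MHz > fs/2 = 29.67 MHz, folds to fs − 32.24 MHz = 27.1 MHz.
264.46 MHz mod fs = 27.1 MHz.
27.1 MHz ≤ fs/2 = 29.67 MHz, appears at 27.1 MHz.
Distinct values: {11.9 MHz, 27.1 MHz, 27.22 MHz}.

11.9 MHz, 27.1 MHz, 27.22 MHz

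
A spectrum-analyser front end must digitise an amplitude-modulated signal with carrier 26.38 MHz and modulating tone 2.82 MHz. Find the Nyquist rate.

58.4 MHz

AM sidebands sit at fc ± fm = 23.56 MHz and 29.2 MHz.
Highest-frequency component: 29.2 MHz.
Nyquist rate = 2 × 29.2 MHz = 58.4 MHz.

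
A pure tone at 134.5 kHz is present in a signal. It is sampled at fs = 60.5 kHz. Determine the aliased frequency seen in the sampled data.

134.5 kHz mod fs = 13.5 kHz.
13.5 kHz ≤ fs/2 = 30.25 kHz, appears at 13.5 kHz.

13.5 kHz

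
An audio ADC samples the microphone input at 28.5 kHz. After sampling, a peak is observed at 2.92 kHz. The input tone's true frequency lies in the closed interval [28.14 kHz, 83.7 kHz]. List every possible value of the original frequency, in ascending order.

Frequencies that alias to 2.92 kHz are k·fs ± 2.92 kHz for integer k ≥ 0.
k=0: 2.92 kHz.
k=1: 25.58 kHz, 31.42 kHz.
k=2: 54.08 kHz, 59.92 kHz.
k=3: 82.58 kHz, 88.42 kHz.
k=4: 111.08 kHz, 116.92 kHz.
Within [28.14 kHz, 83.7 kHz]: 31.42 kHz, 54.08 kHz, 59.92 kHz, 82.58 kHz.

31.42 kHz, 54.08 kHz, 59.92 kHz, 82.58 kHz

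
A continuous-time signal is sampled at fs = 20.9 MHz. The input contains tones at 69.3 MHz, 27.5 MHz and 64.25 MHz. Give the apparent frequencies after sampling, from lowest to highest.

fs/2 = 10.45 MHz.
69.3 MHz mod fs = 6.6 MHz.
6.6 MHz ≤ fs/2 = 10.45 MHz, appears at 6.6 MHz.
27.5 MHz mod fs = 6.6 MHz.
6.6 MHz ≤ fs/2 = 10.45 MHz, appears at 6.6 MHz.
64.25 MHz mod fs = 1.55 MHz.
1.55 MHz ≤ fs/2 = 10.45 MHz, appears at 1.55 MHz.
Distinct values: {1.55 MHz, 6.6 MHz}.

1.55 MHz, 6.6 MHz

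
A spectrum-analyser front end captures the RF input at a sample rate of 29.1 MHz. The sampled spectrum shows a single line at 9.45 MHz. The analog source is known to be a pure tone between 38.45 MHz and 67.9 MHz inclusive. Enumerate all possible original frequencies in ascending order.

38.55 MHz, 48.75 MHz, 67.65 MHz

Frequencies that alias to 9.45 MHz are k·fs ± 9.45 MHz for integer k ≥ 0.
k=0: 9.45 MHz.
k=1: 19.65 MHz, 38.55 MHz.
k=2: 48.75 MHz, 67.65 MHz.
k=3: 77.85 MHz, 96.75 MHz.
Within [38.45 MHz, 67.9 MHz]: 38.55 MHz, 48.75 MHz, 67.65 MHz.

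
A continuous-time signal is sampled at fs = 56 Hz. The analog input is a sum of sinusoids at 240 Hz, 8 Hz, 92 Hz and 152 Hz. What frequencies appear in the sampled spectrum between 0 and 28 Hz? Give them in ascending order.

fs/2 = 28 Hz.
240 Hz mod fs = 16 Hz.
16 Hz ≤ fs/2 = 28 Hz, appears at 16 Hz.
8 Hz ≤ fs/2 = 28 Hz, passes unchanged.
92 Hz mod fs = 36 Hz.
36 Hz > fs/2 = 28 Hz, folds to fs − 36 Hz = 20 Hz.
152 Hz mod fs = 40 Hz.
40 Hz > fs/2 = 28 Hz, folds to fs − 40 Hz = 16 Hz.
Distinct values: {8 Hz, 16 Hz, 20 Hz}.

8 Hz, 16 Hz, 20 Hz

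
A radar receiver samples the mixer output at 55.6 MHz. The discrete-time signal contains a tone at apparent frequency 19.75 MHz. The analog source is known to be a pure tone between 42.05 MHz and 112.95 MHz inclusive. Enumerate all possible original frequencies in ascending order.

Frequencies that alias to 19.75 MHz are k·fs ± 19.75 MHz for integer k ≥ 0.
k=0: 19.75 MHz.
k=1: 35.85 MHz, 75.35 MHz.
k=2: 91.45 MHz, 130.95 MHz.
k=3: 147.05 MHz, 186.55 MHz.
Within [42.05 MHz, 112.95 MHz]: 75.35 MHz, 91.45 MHz.

75.35 MHz, 91.45 MHz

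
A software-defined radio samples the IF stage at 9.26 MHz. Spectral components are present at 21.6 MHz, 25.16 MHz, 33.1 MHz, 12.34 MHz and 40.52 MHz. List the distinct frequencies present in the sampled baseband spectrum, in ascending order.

fs/2 = 4.63 MHz.
21.6 MHz mod fs = 3.08 MHz.
3.08 MHz ≤ fs/2 = 4.63 MHz, appears at 3.08 MHz.
25.16 MHz mod fs = 6.64 MHz.
6.64 MHz > fs/2 = 4.63 MHz, folds to fs − 6.64 MHz = 2.62 MHz.
33.1 MHz mod fs = 5.32 MHz.
5.32 MHz > fs/2 = 4.63 MHz, folds to fs − 5.32 MHz = 3.94 MHz.
12.34 MHz mod fs = 3.08 MHz.
3.08 MHz ≤ fs/2 = 4.63 MHz, appears at 3.08 MHz.
40.52 MHz mod fs = 3.48 MHz.
3.48 MHz ≤ fs/2 = 4.63 MHz, appears at 3.48 MHz.
Distinct values: {2.62 MHz, 3.08 MHz, 3.48 MHz, 3.94 MHz}.

2.62 MHz, 3.08 MHz, 3.48 MHz, 3.94 MHz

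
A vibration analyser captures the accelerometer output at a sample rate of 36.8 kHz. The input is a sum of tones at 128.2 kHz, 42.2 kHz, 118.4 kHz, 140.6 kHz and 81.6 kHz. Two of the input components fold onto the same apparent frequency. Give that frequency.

fs/2 = 18.4 kHz.
128.2 kHz mod fs = 17.8 kHz.
17.8 kHz ≤ fs/2 = 18.4 kHz, appears at 17.8 kHz.
42.2 kHz mod fs = 5.4 kHz.
5.4 kHz ≤ fs/2 = 18.4 kHz, appears at 5.4 kHz.
118.4 kHz mod fs = 8 kHz.
8 kHz ≤ fs/2 = 18.4 kHz, appears at 8 kHz.
140.6 kHz mod fs = 30.2 kHz.
30.2 kHz > fs/2 = 18.4 kHz, folds to fs − 30.2 kHz = 6.6 kHz.
81.6 kHz mod fs = 8 kHz.
8 kHz ≤ fs/2 = 18.4 kHz, appears at 8 kHz.
81.6 kHz and 118.4 kHz both map to 8 kHz.

8 kHz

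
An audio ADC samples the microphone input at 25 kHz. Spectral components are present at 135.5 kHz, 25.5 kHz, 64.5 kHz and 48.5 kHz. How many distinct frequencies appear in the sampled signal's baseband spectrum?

fs/2 = 12.5 kHz.
135.5 kHz mod fs = 10.5 kHz.
10.5 kHz ≤ fs/2 = 12.5 kHz, appears at 10.5 kHz.
25.5 kHz mod fs = 0.5 kHz.
0.5 kHz ≤ fs/2 = 12.5 kHz, appears at 0.5 kHz.
64.5 kHz mod fs = 14.5 kHz.
14.5 kHz > fs/2 = 12.5 kHz, folds to fs − 14.5 kHz = 10.5 kHz.
48.5 kHz mod fs = 23.5 kHz.
23.5 kHz > fs/2 = 12.5 kHz, folds to fs − 23.5 kHz = 1.5 kHz.
Distinct values: {0.5 kHz, 1.5 kHz, 10.5 kHz} → 3.

3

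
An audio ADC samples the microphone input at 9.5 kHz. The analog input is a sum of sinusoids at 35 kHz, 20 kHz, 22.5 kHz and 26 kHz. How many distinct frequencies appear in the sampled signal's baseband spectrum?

fs/2 = 4.75 kHz.
35 kHz mod fs = 6.5 kHz.
6.5 kHz > fs/2 = 4.75 kHz, folds to fs − 6.5 kHz = 3 kHz.
20 kHz mod fs = 1 kHz.
1 kHz ≤ fs/2 = 4.75 kHz, appears at 1 kHz.
22.5 kHz mod fs = 3.5 kHz.
3.5 kHz ≤ fs/2 = 4.75 kHz, appears at 3.5 kHz.
26 kHz mod fs = 7 kHz.
7 kHz > fs/2 = 4.75 kHz, folds to fs − 7 kHz = 2.5 kHz.
Distinct values: {1 kHz, 2.5 kHz, 3 kHz, 3.5 kHz} → 4.

4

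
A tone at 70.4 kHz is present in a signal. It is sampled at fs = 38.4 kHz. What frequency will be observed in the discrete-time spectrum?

70.4 kHz mod fs = 32 kHz.
32 kHz > fs/2 = 19.2 kHz, folds to fs − 32 kHz = 6.4 kHz.

6.4 kHz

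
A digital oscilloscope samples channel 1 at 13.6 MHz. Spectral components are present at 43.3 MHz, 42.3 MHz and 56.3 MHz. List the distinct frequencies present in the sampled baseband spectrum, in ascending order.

fs/2 = 6.8 MHz.
43.3 MHz mod fs = 2.5 MHz.
2.5 MHz ≤ fs/2 = 6.8 MHz, appears at 2.5 MHz.
42.3 MHz mod fs = 1.5 MHz.
1.5 MHz ≤ fs/2 = 6.8 MHz, appears at 1.5 MHz.
56.3 MHz mod fs = 1.9 MHz.
1.9 MHz ≤ fs/2 = 6.8 MHz, appears at 1.9 MHz.
Distinct values: {1.5 MHz, 1.9 MHz, 2.5 MHz}.

1.5 MHz, 1.9 MHz, 2.5 MHz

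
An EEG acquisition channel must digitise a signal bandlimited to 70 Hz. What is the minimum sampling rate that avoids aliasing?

Nyquist rate = 2 × 70 Hz = 140 Hz.

140 Hz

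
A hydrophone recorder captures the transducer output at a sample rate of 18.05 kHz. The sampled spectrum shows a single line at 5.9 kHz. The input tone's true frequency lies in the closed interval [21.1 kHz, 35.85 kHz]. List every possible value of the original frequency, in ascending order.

23.95 kHz, 30.2 kHz

Frequencies that alias to 5.9 kHz are k·fs ± 5.9 kHz for integer k ≥ 0.
k=0: 5.9 kHz.
k=1: 12.15 kHz, 23.95 kHz.
k=2: 30.2 kHz, 42 kHz.
k=3: 48.25 kHz, 60.05 kHz.
Within [21.1 kHz, 35.85 kHz]: 23.95 kHz, 30.2 kHz.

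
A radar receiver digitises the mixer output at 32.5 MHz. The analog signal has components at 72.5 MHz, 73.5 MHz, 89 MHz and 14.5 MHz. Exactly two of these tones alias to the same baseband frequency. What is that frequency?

8.5 MHz

fs/2 = 16.25 MHz.
72.5 MHz mod fs = 7.5 MHz.
7.5 MHz ≤ fs/2 = 16.25 MHz, appears at 7.5 MHz.
73.5 MHz mod fs = 8.5 MHz.
8.5 MHz ≤ fs/2 = 16.25 MHz, appears at 8.5 MHz.
89 MHz mod fs = 24 MHz.
24 MHz > fs/2 = 16.25 MHz, folds to fs − 24 MHz = 8.5 MHz.
14.5 MHz ≤ fs/2 = 16.25 MHz, passes unchanged.
73.5 MHz and 89 MHz both map to 8.5 MHz.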